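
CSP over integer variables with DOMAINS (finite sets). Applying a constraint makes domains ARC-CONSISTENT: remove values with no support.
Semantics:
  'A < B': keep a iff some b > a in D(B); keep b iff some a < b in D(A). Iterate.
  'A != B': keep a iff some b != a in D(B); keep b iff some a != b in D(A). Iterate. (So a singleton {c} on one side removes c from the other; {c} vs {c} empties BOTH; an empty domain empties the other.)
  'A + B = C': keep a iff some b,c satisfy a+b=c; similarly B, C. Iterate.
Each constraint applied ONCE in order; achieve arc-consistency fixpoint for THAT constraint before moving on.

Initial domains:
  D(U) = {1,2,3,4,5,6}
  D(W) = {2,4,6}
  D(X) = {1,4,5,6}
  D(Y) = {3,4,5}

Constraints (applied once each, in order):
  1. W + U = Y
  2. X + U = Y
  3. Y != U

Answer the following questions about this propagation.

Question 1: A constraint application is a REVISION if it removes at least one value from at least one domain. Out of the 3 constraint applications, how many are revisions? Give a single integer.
Answer: 2

Derivation:
Constraint 1 (W + U = Y) on D(W)={2,4,6} D(U)={1,2,3,4,5,6} D(Y)={3,4,5}: W {2,4,6}->{2,4}; U {1,2,3,4,5,6}->{1,2,3} => REVISION
Constraint 2 (X + U = Y) on D(X)={1,4,5,6} D(U)={1,2,3} D(Y)={3,4,5}: X {1,4,5,6}->{1,4} => REVISION
Constraint 3 (Y != U) on D(Y)={3,4,5} D(U)={1,2,3}: no change => not a revision
Total revisions = 2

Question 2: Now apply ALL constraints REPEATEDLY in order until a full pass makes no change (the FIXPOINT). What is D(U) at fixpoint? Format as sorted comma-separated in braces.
Answer: {1,2,3}

Derivation:
pass 0 (initial): D(U)={1,2,3,4,5,6}
pass 1: U {1,2,3,4,5,6}->{1,2,3}; W {2,4,6}->{2,4}; X {1,4,5,6}->{1,4}
pass 2: no change
Fixpoint after 2 passes: D(U) = {1,2,3}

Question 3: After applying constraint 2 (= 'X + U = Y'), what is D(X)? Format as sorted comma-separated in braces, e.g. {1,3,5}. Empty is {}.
Answer: {1,4}

Derivation:
Constraint 1 (W + U = Y) on D(W)={2,4,6} D(U)={1,2,3,4,5,6} D(Y)={3,4,5}: W {2,4,6}->{2,4}; U {1,2,3,4,5,6}->{1,2,3}
Constraint 2 (X + U = Y) on D(X)={1,4,5,6} D(U)={1,2,3} D(Y)={3,4,5}: X {1,4,5,6}->{1,4}
So after constraint 2: D(X) = {1,4}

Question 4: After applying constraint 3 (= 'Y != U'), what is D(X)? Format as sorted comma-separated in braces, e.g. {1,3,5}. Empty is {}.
Constraint 1 (W + U = Y) on D(W)={2,4,6} D(U)={1,2,3,4,5,6} D(Y)={3,4,5}: W {2,4,6}->{2,4}; U {1,2,3,4,5,6}->{1,2,3}
Constraint 2 (X + U = Y) on D(X)={1,4,5,6} D(U)={1,2,3} D(Y)={3,4,5}: X {1,4,5,6}->{1,4}
Constraint 3 (Y != U) on D(Y)={3,4,5} D(U)={1,2,3}: no change
So after constraint 3: D(X) = {1,4}

Answer: {1,4}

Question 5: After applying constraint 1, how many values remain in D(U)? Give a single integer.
Constraint 1 (W + U = Y) on D(W)={2,4,6} D(U)={1,2,3,4,5,6} D(Y)={3,4,5}: W {2,4,6}->{2,4}; U {1,2,3,4,5,6}->{1,2,3}
So after constraint 1: D(U)={1,2,3}, size = 3

Answer: 3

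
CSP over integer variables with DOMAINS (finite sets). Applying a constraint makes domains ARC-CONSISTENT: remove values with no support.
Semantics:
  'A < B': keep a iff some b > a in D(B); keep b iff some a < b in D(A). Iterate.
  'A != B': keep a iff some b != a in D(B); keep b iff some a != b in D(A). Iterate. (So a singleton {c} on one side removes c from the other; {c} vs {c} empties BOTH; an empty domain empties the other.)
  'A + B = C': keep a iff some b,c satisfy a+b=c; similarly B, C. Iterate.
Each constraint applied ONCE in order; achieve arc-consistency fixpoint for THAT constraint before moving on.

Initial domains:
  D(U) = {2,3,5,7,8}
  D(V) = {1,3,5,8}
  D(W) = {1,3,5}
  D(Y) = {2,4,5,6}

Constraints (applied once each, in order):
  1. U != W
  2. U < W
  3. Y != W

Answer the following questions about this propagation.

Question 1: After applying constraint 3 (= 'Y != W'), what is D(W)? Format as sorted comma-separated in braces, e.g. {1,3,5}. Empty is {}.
Constraint 1 (U != W) on D(U)={2,3,5,7,8} D(W)={1,3,5}: no change
Constraint 2 (U < W) on D(U)={2,3,5,7,8} D(W)={1,3,5}: U {2,3,5,7,8}->{2,3}; W {1,3,5}->{3,5}
Constraint 3 (Y != W) on D(Y)={2,4,5,6} D(W)={3,5}: no change
So after constraint 3: D(W) = {3,5}

Answer: {3,5}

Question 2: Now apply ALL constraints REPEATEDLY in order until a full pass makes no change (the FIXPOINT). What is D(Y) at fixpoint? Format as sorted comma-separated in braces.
Answer: {2,4,5,6}

Derivation:
pass 0 (initial): D(Y)={2,4,5,6}
pass 1: U {2,3,5,7,8}->{2,3}; W {1,3,5}->{3,5}
pass 2: no change
Fixpoint after 2 passes: D(Y) = {2,4,5,6}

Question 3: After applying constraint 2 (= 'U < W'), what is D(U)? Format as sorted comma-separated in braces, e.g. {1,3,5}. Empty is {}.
Answer: {2,3}

Derivation:
Constraint 1 (U != W) on D(U)={2,3,5,7,8} D(W)={1,3,5}: no change
Constraint 2 (U < W) on D(U)={2,3,5,7,8} D(W)={1,3,5}: U {2,3,5,7,8}->{2,3}; W {1,3,5}->{3,5}
So after constraint 2: D(U) = {2,3}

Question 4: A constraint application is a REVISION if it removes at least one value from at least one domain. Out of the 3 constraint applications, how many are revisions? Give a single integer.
Answer: 1

Derivation:
Constraint 1 (U != W) on D(U)={2,3,5,7,8} D(W)={1,3,5}: no change => not a revision
Constraint 2 (U < W) on D(U)={2,3,5,7,8} D(W)={1,3,5}: U {2,3,5,7,8}->{2,3}; W {1,3,5}->{3,5} => REVISION
Constraint 3 (Y != W) on D(Y)={2,4,5,6} D(W)={3,5}: no change => not a revision
Total revisions = 1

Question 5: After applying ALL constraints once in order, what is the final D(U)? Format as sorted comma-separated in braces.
Constraint 1 (U != W) on D(U)={2,3,5,7,8} D(W)={1,3,5}: no change
Constraint 2 (U < W) on D(U)={2,3,5,7,8} D(W)={1,3,5}: U {2,3,5,7,8}->{2,3}; W {1,3,5}->{3,5}
Constraint 3 (Y != W) on D(Y)={2,4,5,6} D(W)={3,5}: no change
So after all 3 constraints: D(U) = {2,3}

Answer: {2,3}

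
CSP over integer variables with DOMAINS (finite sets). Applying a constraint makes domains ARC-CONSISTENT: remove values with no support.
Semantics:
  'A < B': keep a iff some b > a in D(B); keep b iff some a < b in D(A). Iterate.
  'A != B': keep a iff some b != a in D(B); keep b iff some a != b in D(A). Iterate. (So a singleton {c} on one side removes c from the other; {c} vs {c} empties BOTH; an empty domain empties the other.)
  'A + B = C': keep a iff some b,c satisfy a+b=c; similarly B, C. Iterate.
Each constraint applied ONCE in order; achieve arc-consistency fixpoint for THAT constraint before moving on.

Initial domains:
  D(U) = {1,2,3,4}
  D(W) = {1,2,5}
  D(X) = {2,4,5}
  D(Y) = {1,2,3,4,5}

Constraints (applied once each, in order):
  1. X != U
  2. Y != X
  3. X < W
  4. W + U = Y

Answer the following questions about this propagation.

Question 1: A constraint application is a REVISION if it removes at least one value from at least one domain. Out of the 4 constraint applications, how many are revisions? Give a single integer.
Constraint 1 (X != U) on D(X)={2,4,5} D(U)={1,2,3,4}: no change => not a revision
Constraint 2 (Y != X) on D(Y)={1,2,3,4,5} D(X)={2,4,5}: no change => not a revision
Constraint 3 (X < W) on D(X)={2,4,5} D(W)={1,2,5}: X {2,4,5}->{2,4}; W {1,2,5}->{5} => REVISION
Constraint 4 (W + U = Y) on D(W)={5} D(U)={1,2,3,4} D(Y)={1,2,3,4,5}: W {5}->{}; U {1,2,3,4}->{}; Y {1,2,3,4,5}->{} => REVISION
Total revisions = 2

Answer: 2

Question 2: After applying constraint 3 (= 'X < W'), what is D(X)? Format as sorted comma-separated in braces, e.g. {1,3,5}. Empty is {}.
Constraint 1 (X != U) on D(X)={2,4,5} D(U)={1,2,3,4}: no change
Constraint 2 (Y != X) on D(Y)={1,2,3,4,5} D(X)={2,4,5}: no change
Constraint 3 (X < W) on D(X)={2,4,5} D(W)={1,2,5}: X {2,4,5}->{2,4}; W {1,2,5}->{5}
So after constraint 3: D(X) = {2,4}

Answer: {2,4}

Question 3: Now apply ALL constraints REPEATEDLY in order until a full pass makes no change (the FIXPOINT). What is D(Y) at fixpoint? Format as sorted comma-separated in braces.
pass 0 (initial): D(Y)={1,2,3,4,5}
pass 1: U {1,2,3,4}->{}; W {1,2,5}->{}; X {2,4,5}->{2,4}; Y {1,2,3,4,5}->{}
pass 2: X {2,4}->{}
pass 3: no change
Fixpoint after 3 passes: D(Y) = {}

Answer: {}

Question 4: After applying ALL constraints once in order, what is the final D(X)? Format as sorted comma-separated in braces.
Constraint 1 (X != U) on D(X)={2,4,5} D(U)={1,2,3,4}: no change
Constraint 2 (Y != X) on D(Y)={1,2,3,4,5} D(X)={2,4,5}: no change
Constraint 3 (X < W) on D(X)={2,4,5} D(W)={1,2,5}: X {2,4,5}->{2,4}; W {1,2,5}->{5}
Constraint 4 (W + U = Y) on D(W)={5} D(U)={1,2,3,4} D(Y)={1,2,3,4,5}: W {5}->{}; U {1,2,3,4}->{}; Y {1,2,3,4,5}->{}
So after all 4 constraints: D(X) = {2,4}

Answer: {2,4}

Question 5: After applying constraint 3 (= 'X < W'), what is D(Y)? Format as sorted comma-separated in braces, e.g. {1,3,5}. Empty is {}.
Answer: {1,2,3,4,5}

Derivation:
Constraint 1 (X != U) on D(X)={2,4,5} D(U)={1,2,3,4}: no change
Constraint 2 (Y != X) on D(Y)={1,2,3,4,5} D(X)={2,4,5}: no change
Constraint 3 (X < W) on D(X)={2,4,5} D(W)={1,2,5}: X {2,4,5}->{2,4}; W {1,2,5}->{5}
So after constraint 3: D(Y) = {1,2,3,4,5}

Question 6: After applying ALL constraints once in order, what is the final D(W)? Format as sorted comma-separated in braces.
Answer: {}

Derivation:
Constraint 1 (X != U) on D(X)={2,4,5} D(U)={1,2,3,4}: no change
Constraint 2 (Y != X) on D(Y)={1,2,3,4,5} D(X)={2,4,5}: no change
Constraint 3 (X < W) on D(X)={2,4,5} D(W)={1,2,5}: X {2,4,5}->{2,4}; W {1,2,5}->{5}
Constraint 4 (W + U = Y) on D(W)={5} D(U)={1,2,3,4} D(Y)={1,2,3,4,5}: W {5}->{}; U {1,2,3,4}->{}; Y {1,2,3,4,5}->{}
So after all 4 constraints: D(W) = {}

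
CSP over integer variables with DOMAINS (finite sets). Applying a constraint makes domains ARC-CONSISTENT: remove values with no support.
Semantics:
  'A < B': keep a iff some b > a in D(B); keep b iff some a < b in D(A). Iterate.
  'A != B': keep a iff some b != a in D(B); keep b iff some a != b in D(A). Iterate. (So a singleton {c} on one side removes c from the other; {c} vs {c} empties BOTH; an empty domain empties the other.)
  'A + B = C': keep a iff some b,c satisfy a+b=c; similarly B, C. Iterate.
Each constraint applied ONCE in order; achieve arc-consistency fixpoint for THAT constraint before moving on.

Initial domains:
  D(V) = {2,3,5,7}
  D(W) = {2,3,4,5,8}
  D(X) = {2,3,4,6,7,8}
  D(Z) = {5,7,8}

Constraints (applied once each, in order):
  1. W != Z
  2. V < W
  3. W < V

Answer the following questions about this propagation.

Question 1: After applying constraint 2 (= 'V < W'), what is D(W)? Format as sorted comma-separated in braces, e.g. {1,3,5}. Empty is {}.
Constraint 1 (W != Z) on D(W)={2,3,4,5,8} D(Z)={5,7,8}: no change
Constraint 2 (V < W) on D(V)={2,3,5,7} D(W)={2,3,4,5,8}: W {2,3,4,5,8}->{3,4,5,8}
So after constraint 2: D(W) = {3,4,5,8}

Answer: {3,4,5,8}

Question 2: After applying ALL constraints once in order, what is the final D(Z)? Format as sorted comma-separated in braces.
Answer: {5,7,8}

Derivation:
Constraint 1 (W != Z) on D(W)={2,3,4,5,8} D(Z)={5,7,8}: no change
Constraint 2 (V < W) on D(V)={2,3,5,7} D(W)={2,3,4,5,8}: W {2,3,4,5,8}->{3,4,5,8}
Constraint 3 (W < V) on D(W)={3,4,5,8} D(V)={2,3,5,7}: W {3,4,5,8}->{3,4,5}; V {2,3,5,7}->{5,7}
So after all 3 constraints: D(Z) = {5,7,8}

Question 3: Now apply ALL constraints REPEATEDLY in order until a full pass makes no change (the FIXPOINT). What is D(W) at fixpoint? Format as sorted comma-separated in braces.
pass 0 (initial): D(W)={2,3,4,5,8}
pass 1: V {2,3,5,7}->{5,7}; W {2,3,4,5,8}->{3,4,5}
pass 2: V {5,7}->{}; W {3,4,5}->{}
pass 3: Z {5,7,8}->{}
pass 4: no change
Fixpoint after 4 passes: D(W) = {}

Answer: {}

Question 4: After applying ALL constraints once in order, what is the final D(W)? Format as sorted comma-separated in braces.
Constraint 1 (W != Z) on D(W)={2,3,4,5,8} D(Z)={5,7,8}: no change
Constraint 2 (V < W) on D(V)={2,3,5,7} D(W)={2,3,4,5,8}: W {2,3,4,5,8}->{3,4,5,8}
Constraint 3 (W < V) on D(W)={3,4,5,8} D(V)={2,3,5,7}: W {3,4,5,8}->{3,4,5}; V {2,3,5,7}->{5,7}
So after all 3 constraints: D(W) = {3,4,5}

Answer: {3,4,5}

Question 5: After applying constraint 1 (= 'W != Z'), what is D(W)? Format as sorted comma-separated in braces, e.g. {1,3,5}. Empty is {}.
Constraint 1 (W != Z) on D(W)={2,3,4,5,8} D(Z)={5,7,8}: no change
So after constraint 1: D(W) = {2,3,4,5,8}

Answer: {2,3,4,5,8}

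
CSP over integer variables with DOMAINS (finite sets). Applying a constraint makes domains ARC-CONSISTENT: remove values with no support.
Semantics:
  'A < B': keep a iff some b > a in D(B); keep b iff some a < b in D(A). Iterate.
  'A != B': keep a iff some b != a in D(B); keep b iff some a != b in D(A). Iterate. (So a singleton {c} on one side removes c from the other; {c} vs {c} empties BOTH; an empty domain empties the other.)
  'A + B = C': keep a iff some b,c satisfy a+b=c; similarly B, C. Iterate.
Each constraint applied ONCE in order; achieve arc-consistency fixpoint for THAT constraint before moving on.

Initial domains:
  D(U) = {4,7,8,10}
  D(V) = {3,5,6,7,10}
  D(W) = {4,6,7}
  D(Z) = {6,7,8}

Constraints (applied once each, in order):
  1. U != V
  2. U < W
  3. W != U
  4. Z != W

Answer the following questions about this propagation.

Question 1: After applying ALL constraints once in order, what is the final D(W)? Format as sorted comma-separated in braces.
Answer: {6,7}

Derivation:
Constraint 1 (U != V) on D(U)={4,7,8,10} D(V)={3,5,6,7,10}: no change
Constraint 2 (U < W) on D(U)={4,7,8,10} D(W)={4,6,7}: U {4,7,8,10}->{4}; W {4,6,7}->{6,7}
Constraint 3 (W != U) on D(W)={6,7} D(U)={4}: no change
Constraint 4 (Z != W) on D(Z)={6,7,8} D(W)={6,7}: no change
So after all 4 constraints: D(W) = {6,7}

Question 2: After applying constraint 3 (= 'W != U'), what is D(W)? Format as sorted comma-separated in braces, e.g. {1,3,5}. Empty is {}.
Constraint 1 (U != V) on D(U)={4,7,8,10} D(V)={3,5,6,7,10}: no change
Constraint 2 (U < W) on D(U)={4,7,8,10} D(W)={4,6,7}: U {4,7,8,10}->{4}; W {4,6,7}->{6,7}
Constraint 3 (W != U) on D(W)={6,7} D(U)={4}: no change
So after constraint 3: D(W) = {6,7}

Answer: {6,7}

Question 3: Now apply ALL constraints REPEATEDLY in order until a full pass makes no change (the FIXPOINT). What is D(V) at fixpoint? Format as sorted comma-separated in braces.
Answer: {3,5,6,7,10}

Derivation:
pass 0 (initial): D(V)={3,5,6,7,10}
pass 1: U {4,7,8,10}->{4}; W {4,6,7}->{6,7}
pass 2: no change
Fixpoint after 2 passes: D(V) = {3,5,6,7,10}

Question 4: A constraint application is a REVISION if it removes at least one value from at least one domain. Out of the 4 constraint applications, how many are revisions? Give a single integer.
Constraint 1 (U != V) on D(U)={4,7,8,10} D(V)={3,5,6,7,10}: no change => not a revision
Constraint 2 (U < W) on D(U)={4,7,8,10} D(W)={4,6,7}: U {4,7,8,10}->{4}; W {4,6,7}->{6,7} => REVISION
Constraint 3 (W != U) on D(W)={6,7} D(U)={4}: no change => not a revision
Constraint 4 (Z != W) on D(Z)={6,7,8} D(W)={6,7}: no change => not a revision
Total revisions = 1

Answer: 1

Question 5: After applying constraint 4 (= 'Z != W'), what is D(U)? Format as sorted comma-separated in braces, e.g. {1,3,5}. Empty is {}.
Constraint 1 (U != V) on D(U)={4,7,8,10} D(V)={3,5,6,7,10}: no change
Constraint 2 (U < W) on D(U)={4,7,8,10} D(W)={4,6,7}: U {4,7,8,10}->{4}; W {4,6,7}->{6,7}
Constraint 3 (W != U) on D(W)={6,7} D(U)={4}: no change
Constraint 4 (Z != W) on D(Z)={6,7,8} D(W)={6,7}: no change
So after constraint 4: D(U) = {4}

Answer: {4}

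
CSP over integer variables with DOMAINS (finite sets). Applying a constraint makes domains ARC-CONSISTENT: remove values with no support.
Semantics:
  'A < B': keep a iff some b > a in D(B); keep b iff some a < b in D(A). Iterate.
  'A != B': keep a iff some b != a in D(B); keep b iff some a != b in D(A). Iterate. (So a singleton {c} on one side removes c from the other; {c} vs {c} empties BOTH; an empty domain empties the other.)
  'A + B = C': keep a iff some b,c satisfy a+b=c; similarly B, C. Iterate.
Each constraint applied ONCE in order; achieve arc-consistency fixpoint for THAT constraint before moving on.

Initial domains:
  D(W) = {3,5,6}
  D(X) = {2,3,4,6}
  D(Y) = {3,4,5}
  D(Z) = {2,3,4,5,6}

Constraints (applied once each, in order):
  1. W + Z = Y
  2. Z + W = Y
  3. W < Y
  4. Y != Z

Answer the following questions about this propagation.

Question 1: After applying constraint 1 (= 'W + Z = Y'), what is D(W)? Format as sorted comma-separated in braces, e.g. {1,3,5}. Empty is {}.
Constraint 1 (W + Z = Y) on D(W)={3,5,6} D(Z)={2,3,4,5,6} D(Y)={3,4,5}: W {3,5,6}->{3}; Z {2,3,4,5,6}->{2}; Y {3,4,5}->{5}
So after constraint 1: D(W) = {3}

Answer: {3}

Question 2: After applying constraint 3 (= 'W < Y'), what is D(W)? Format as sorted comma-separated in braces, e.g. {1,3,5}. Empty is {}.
Constraint 1 (W + Z = Y) on D(W)={3,5,6} D(Z)={2,3,4,5,6} D(Y)={3,4,5}: W {3,5,6}->{3}; Z {2,3,4,5,6}->{2}; Y {3,4,5}->{5}
Constraint 2 (Z + W = Y) on D(Z)={2} D(W)={3} D(Y)={5}: no change
Constraint 3 (W < Y) on D(W)={3} D(Y)={5}: no change
So after constraint 3: D(W) = {3}

Answer: {3}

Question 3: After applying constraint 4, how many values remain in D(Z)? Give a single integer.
Constraint 1 (W + Z = Y) on D(W)={3,5,6} D(Z)={2,3,4,5,6} D(Y)={3,4,5}: W {3,5,6}->{3}; Z {2,3,4,5,6}->{2}; Y {3,4,5}->{5}
Constraint 2 (Z + W = Y) on D(Z)={2} D(W)={3} D(Y)={5}: no change
Constraint 3 (W < Y) on D(W)={3} D(Y)={5}: no change
Constraint 4 (Y != Z) on D(Y)={5} D(Z)={2}: no change
So after constraint 4: D(Z)={2}, size = 1

Answer: 1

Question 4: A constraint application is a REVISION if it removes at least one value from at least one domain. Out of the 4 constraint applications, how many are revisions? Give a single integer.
Answer: 1

Derivation:
Constraint 1 (W + Z = Y) on D(W)={3,5,6} D(Z)={2,3,4,5,6} D(Y)={3,4,5}: W {3,5,6}->{3}; Z {2,3,4,5,6}->{2}; Y {3,4,5}->{5} => REVISION
Constraint 2 (Z + W = Y) on D(Z)={2} D(W)={3} D(Y)={5}: no change => not a revision
Constraint 3 (W < Y) on D(W)={3} D(Y)={5}: no change => not a revision
Constraint 4 (Y != Z) on D(Y)={5} D(Z)={2}: no change => not a revision
Total revisions = 1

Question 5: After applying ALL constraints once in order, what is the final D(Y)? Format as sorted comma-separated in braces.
Constraint 1 (W + Z = Y) on D(W)={3,5,6} D(Z)={2,3,4,5,6} D(Y)={3,4,5}: W {3,5,6}->{3}; Z {2,3,4,5,6}->{2}; Y {3,4,5}->{5}
Constraint 2 (Z + W = Y) on D(Z)={2} D(W)={3} D(Y)={5}: no change
Constraint 3 (W < Y) on D(W)={3} D(Y)={5}: no change
Constraint 4 (Y != Z) on D(Y)={5} D(Z)={2}: no change
So after all 4 constraints: D(Y) = {5}

Answer: {5}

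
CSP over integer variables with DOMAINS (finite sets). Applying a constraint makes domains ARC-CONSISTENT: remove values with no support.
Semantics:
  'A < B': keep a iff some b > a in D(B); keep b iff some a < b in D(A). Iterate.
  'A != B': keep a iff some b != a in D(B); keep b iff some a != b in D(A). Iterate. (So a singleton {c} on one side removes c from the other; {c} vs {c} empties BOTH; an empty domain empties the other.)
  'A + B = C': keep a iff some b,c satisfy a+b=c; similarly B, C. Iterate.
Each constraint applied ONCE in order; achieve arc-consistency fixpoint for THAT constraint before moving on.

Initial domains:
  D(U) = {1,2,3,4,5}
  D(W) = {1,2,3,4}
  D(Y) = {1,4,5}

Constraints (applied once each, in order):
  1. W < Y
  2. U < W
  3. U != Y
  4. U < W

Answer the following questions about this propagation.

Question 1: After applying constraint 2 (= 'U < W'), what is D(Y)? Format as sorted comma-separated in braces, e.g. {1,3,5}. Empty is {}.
Constraint 1 (W < Y) on D(W)={1,2,3,4} D(Y)={1,4,5}: Y {1,4,5}->{4,5}
Constraint 2 (U < W) on D(U)={1,2,3,4,5} D(W)={1,2,3,4}: U {1,2,3,4,5}->{1,2,3}; W {1,2,3,4}->{2,3,4}
So after constraint 2: D(Y) = {4,5}

Answer: {4,5}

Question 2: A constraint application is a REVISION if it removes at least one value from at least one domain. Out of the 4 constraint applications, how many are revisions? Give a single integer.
Constraint 1 (W < Y) on D(W)={1,2,3,4} D(Y)={1,4,5}: Y {1,4,5}->{4,5} => REVISION
Constraint 2 (U < W) on D(U)={1,2,3,4,5} D(W)={1,2,3,4}: U {1,2,3,4,5}->{1,2,3}; W {1,2,3,4}->{2,3,4} => REVISION
Constraint 3 (U != Y) on D(U)={1,2,3} D(Y)={4,5}: no change => not a revision
Constraint 4 (U < W) on D(U)={1,2,3} D(W)={2,3,4}: no change => not a revision
Total revisions = 2

Answer: 2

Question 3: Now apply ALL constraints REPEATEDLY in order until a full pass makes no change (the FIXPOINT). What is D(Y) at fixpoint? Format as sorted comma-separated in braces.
pass 0 (initial): D(Y)={1,4,5}
pass 1: U {1,2,3,4,5}->{1,2,3}; W {1,2,3,4}->{2,3,4}; Y {1,4,5}->{4,5}
pass 2: no change
Fixpoint after 2 passes: D(Y) = {4,5}

Answer: {4,5}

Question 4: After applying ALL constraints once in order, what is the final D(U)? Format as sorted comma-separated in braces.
Constraint 1 (W < Y) on D(W)={1,2,3,4} D(Y)={1,4,5}: Y {1,4,5}->{4,5}
Constraint 2 (U < W) on D(U)={1,2,3,4,5} D(W)={1,2,3,4}: U {1,2,3,4,5}->{1,2,3}; W {1,2,3,4}->{2,3,4}
Constraint 3 (U != Y) on D(U)={1,2,3} D(Y)={4,5}: no change
Constraint 4 (U < W) on D(U)={1,2,3} D(W)={2,3,4}: no change
So after all 4 constraints: D(U) = {1,2,3}

Answer: {1,2,3}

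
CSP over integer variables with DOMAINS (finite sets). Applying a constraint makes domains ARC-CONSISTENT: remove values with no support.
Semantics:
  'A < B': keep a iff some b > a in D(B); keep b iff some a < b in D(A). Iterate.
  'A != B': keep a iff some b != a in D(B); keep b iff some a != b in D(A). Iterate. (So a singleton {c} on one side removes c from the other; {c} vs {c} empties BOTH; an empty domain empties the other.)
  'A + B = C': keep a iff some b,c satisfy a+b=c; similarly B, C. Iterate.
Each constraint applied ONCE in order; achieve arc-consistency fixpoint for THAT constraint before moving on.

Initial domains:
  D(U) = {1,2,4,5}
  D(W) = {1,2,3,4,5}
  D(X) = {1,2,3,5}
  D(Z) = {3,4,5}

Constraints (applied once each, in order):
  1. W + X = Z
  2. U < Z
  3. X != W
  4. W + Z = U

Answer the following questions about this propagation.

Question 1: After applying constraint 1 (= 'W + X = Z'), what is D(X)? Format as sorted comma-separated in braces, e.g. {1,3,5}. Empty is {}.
Constraint 1 (W + X = Z) on D(W)={1,2,3,4,5} D(X)={1,2,3,5} D(Z)={3,4,5}: W {1,2,3,4,5}->{1,2,3,4}; X {1,2,3,5}->{1,2,3}
So after constraint 1: D(X) = {1,2,3}

Answer: {1,2,3}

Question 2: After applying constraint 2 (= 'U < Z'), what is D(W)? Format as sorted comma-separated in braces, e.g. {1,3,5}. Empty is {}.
Answer: {1,2,3,4}

Derivation:
Constraint 1 (W + X = Z) on D(W)={1,2,3,4,5} D(X)={1,2,3,5} D(Z)={3,4,5}: W {1,2,3,4,5}->{1,2,3,4}; X {1,2,3,5}->{1,2,3}
Constraint 2 (U < Z) on D(U)={1,2,4,5} D(Z)={3,4,5}: U {1,2,4,5}->{1,2,4}
So after constraint 2: D(W) = {1,2,3,4}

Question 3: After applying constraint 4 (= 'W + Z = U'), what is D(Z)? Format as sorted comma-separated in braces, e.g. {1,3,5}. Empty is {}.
Constraint 1 (W + X = Z) on D(W)={1,2,3,4,5} D(X)={1,2,3,5} D(Z)={3,4,5}: W {1,2,3,4,5}->{1,2,3,4}; X {1,2,3,5}->{1,2,3}
Constraint 2 (U < Z) on D(U)={1,2,4,5} D(Z)={3,4,5}: U {1,2,4,5}->{1,2,4}
Constraint 3 (X != W) on D(X)={1,2,3} D(W)={1,2,3,4}: no change
Constraint 4 (W + Z = U) on D(W)={1,2,3,4} D(Z)={3,4,5} D(U)={1,2,4}: W {1,2,3,4}->{1}; Z {3,4,5}->{3}; U {1,2,4}->{4}
So after constraint 4: D(Z) = {3}

Answer: {3}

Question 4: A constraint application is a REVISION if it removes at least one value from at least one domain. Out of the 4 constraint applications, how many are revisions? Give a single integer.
Constraint 1 (W + X = Z) on D(W)={1,2,3,4,5} D(X)={1,2,3,5} D(Z)={3,4,5}: W {1,2,3,4,5}->{1,2,3,4}; X {1,2,3,5}->{1,2,3} => REVISION
Constraint 2 (U < Z) on D(U)={1,2,4,5} D(Z)={3,4,5}: U {1,2,4,5}->{1,2,4} => REVISION
Constraint 3 (X != W) on D(X)={1,2,3} D(W)={1,2,3,4}: no change => not a revision
Constraint 4 (W + Z = U) on D(W)={1,2,3,4} D(Z)={3,4,5} D(U)={1,2,4}: W {1,2,3,4}->{1}; Z {3,4,5}->{3}; U {1,2,4}->{4} => REVISION
Total revisions = 3

Answer: 3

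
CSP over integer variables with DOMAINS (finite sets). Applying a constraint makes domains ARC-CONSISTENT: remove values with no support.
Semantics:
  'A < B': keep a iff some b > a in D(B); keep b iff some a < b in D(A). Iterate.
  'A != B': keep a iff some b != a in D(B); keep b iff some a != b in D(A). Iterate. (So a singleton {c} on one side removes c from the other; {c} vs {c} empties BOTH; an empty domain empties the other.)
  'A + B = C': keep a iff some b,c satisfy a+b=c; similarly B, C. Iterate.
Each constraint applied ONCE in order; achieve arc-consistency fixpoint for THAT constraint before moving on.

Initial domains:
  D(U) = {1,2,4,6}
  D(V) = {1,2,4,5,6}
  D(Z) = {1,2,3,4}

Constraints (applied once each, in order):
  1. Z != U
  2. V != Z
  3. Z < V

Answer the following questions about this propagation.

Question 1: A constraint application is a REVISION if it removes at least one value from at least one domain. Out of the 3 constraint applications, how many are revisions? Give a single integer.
Answer: 1

Derivation:
Constraint 1 (Z != U) on D(Z)={1,2,3,4} D(U)={1,2,4,6}: no change => not a revision
Constraint 2 (V != Z) on D(V)={1,2,4,5,6} D(Z)={1,2,3,4}: no change => not a revision
Constraint 3 (Z < V) on D(Z)={1,2,3,4} D(V)={1,2,4,5,6}: V {1,2,4,5,6}->{2,4,5,6} => REVISION
Total revisions = 1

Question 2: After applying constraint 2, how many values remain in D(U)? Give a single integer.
Answer: 4

Derivation:
Constraint 1 (Z != U) on D(Z)={1,2,3,4} D(U)={1,2,4,6}: no change
Constraint 2 (V != Z) on D(V)={1,2,4,5,6} D(Z)={1,2,3,4}: no change
So after constraint 2: D(U)={1,2,4,6}, size = 4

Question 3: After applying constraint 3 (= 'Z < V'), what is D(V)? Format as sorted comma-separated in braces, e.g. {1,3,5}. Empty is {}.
Constraint 1 (Z != U) on D(Z)={1,2,3,4} D(U)={1,2,4,6}: no change
Constraint 2 (V != Z) on D(V)={1,2,4,5,6} D(Z)={1,2,3,4}: no change
Constraint 3 (Z < V) on D(Z)={1,2,3,4} D(V)={1,2,4,5,6}: V {1,2,4,5,6}->{2,4,5,6}
So after constraint 3: D(V) = {2,4,5,6}

Answer: {2,4,5,6}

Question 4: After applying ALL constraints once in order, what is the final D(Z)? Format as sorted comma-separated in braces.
Constraint 1 (Z != U) on D(Z)={1,2,3,4} D(U)={1,2,4,6}: no change
Constraint 2 (V != Z) on D(V)={1,2,4,5,6} D(Z)={1,2,3,4}: no change
Constraint 3 (Z < V) on D(Z)={1,2,3,4} D(V)={1,2,4,5,6}: V {1,2,4,5,6}->{2,4,5,6}
So after all 3 constraints: D(Z) = {1,2,3,4}

Answer: {1,2,3,4}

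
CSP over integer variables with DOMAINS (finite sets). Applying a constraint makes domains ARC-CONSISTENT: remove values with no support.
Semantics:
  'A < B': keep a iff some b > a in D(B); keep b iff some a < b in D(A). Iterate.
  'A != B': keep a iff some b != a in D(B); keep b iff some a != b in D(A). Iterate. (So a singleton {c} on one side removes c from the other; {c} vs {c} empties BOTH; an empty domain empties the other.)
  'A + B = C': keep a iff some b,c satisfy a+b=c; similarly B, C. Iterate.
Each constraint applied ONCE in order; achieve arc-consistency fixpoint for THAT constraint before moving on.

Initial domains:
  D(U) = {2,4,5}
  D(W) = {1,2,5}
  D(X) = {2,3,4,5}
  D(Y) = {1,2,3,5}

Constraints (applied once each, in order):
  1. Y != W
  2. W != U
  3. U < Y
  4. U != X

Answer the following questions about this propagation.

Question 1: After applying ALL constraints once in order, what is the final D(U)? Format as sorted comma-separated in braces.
Constraint 1 (Y != W) on D(Y)={1,2,3,5} D(W)={1,2,5}: no change
Constraint 2 (W != U) on D(W)={1,2,5} D(U)={2,4,5}: no change
Constraint 3 (U < Y) on D(U)={2,4,5} D(Y)={1,2,3,5}: U {2,4,5}->{2,4}; Y {1,2,3,5}->{3,5}
Constraint 4 (U != X) on D(U)={2,4} D(X)={2,3,4,5}: no change
So after all 4 constraints: D(U) = {2,4}

Answer: {2,4}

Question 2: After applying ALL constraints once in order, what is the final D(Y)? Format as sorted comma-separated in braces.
Answer: {3,5}

Derivation:
Constraint 1 (Y != W) on D(Y)={1,2,3,5} D(W)={1,2,5}: no change
Constraint 2 (W != U) on D(W)={1,2,5} D(U)={2,4,5}: no change
Constraint 3 (U < Y) on D(U)={2,4,5} D(Y)={1,2,3,5}: U {2,4,5}->{2,4}; Y {1,2,3,5}->{3,5}
Constraint 4 (U != X) on D(U)={2,4} D(X)={2,3,4,5}: no change
So after all 4 constraints: D(Y) = {3,5}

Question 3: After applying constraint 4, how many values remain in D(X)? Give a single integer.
Constraint 1 (Y != W) on D(Y)={1,2,3,5} D(W)={1,2,5}: no change
Constraint 2 (W != U) on D(W)={1,2,5} D(U)={2,4,5}: no change
Constraint 3 (U < Y) on D(U)={2,4,5} D(Y)={1,2,3,5}: U {2,4,5}->{2,4}; Y {1,2,3,5}->{3,5}
Constraint 4 (U != X) on D(U)={2,4} D(X)={2,3,4,5}: no change
So after constraint 4: D(X)={2,3,4,5}, size = 4

Answer: 4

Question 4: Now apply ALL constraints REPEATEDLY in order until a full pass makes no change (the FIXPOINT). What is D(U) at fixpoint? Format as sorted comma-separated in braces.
Answer: {2,4}

Derivation:
pass 0 (initial): D(U)={2,4,5}
pass 1: U {2,4,5}->{2,4}; Y {1,2,3,5}->{3,5}
pass 2: no change
Fixpoint after 2 passes: D(U) = {2,4}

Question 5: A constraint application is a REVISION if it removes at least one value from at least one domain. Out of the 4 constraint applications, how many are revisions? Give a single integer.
Constraint 1 (Y != W) on D(Y)={1,2,3,5} D(W)={1,2,5}: no change => not a revision
Constraint 2 (W != U) on D(W)={1,2,5} D(U)={2,4,5}: no change => not a revision
Constraint 3 (U < Y) on D(U)={2,4,5} D(Y)={1,2,3,5}: U {2,4,5}->{2,4}; Y {1,2,3,5}->{3,5} => REVISION
Constraint 4 (U != X) on D(U)={2,4} D(X)={2,3,4,5}: no change => not a revision
Total revisions = 1

Answer: 1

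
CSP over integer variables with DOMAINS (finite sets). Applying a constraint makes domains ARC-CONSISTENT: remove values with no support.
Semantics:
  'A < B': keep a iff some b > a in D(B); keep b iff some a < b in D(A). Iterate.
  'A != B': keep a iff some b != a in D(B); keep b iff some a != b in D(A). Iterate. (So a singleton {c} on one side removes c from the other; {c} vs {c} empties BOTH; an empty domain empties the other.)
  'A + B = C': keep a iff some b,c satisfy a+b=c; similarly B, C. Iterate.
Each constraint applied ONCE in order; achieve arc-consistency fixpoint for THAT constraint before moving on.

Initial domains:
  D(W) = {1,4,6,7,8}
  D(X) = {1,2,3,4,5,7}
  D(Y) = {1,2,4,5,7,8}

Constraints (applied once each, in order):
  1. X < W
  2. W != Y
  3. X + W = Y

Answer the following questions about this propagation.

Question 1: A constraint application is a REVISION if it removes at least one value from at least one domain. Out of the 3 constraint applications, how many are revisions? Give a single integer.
Constraint 1 (X < W) on D(X)={1,2,3,4,5,7} D(W)={1,4,6,7,8}: W {1,4,6,7,8}->{4,6,7,8} => REVISION
Constraint 2 (W != Y) on D(W)={4,6,7,8} D(Y)={1,2,4,5,7,8}: no change => not a revision
Constraint 3 (X + W = Y) on D(X)={1,2,3,4,5,7} D(W)={4,6,7,8} D(Y)={1,2,4,5,7,8}: X {1,2,3,4,5,7}->{1,2,3,4}; W {4,6,7,8}->{4,6,7}; Y {1,2,4,5,7,8}->{5,7,8} => REVISION
Total revisions = 2

Answer: 2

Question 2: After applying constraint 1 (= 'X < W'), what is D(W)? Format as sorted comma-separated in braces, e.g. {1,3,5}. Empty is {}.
Answer: {4,6,7,8}

Derivation:
Constraint 1 (X < W) on D(X)={1,2,3,4,5,7} D(W)={1,4,6,7,8}: W {1,4,6,7,8}->{4,6,7,8}
So after constraint 1: D(W) = {4,6,7,8}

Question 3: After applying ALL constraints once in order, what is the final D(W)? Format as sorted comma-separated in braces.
Answer: {4,6,7}

Derivation:
Constraint 1 (X < W) on D(X)={1,2,3,4,5,7} D(W)={1,4,6,7,8}: W {1,4,6,7,8}->{4,6,7,8}
Constraint 2 (W != Y) on D(W)={4,6,7,8} D(Y)={1,2,4,5,7,8}: no change
Constraint 3 (X + W = Y) on D(X)={1,2,3,4,5,7} D(W)={4,6,7,8} D(Y)={1,2,4,5,7,8}: X {1,2,3,4,5,7}->{1,2,3,4}; W {4,6,7,8}->{4,6,7}; Y {1,2,4,5,7,8}->{5,7,8}
So after all 3 constraints: D(W) = {4,6,7}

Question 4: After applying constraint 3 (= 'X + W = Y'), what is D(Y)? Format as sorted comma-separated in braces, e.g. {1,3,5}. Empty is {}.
Constraint 1 (X < W) on D(X)={1,2,3,4,5,7} D(W)={1,4,6,7,8}: W {1,4,6,7,8}->{4,6,7,8}
Constraint 2 (W != Y) on D(W)={4,6,7,8} D(Y)={1,2,4,5,7,8}: no change
Constraint 3 (X + W = Y) on D(X)={1,2,3,4,5,7} D(W)={4,6,7,8} D(Y)={1,2,4,5,7,8}: X {1,2,3,4,5,7}->{1,2,3,4}; W {4,6,7,8}->{4,6,7}; Y {1,2,4,5,7,8}->{5,7,8}
So after constraint 3: D(Y) = {5,7,8}

Answer: {5,7,8}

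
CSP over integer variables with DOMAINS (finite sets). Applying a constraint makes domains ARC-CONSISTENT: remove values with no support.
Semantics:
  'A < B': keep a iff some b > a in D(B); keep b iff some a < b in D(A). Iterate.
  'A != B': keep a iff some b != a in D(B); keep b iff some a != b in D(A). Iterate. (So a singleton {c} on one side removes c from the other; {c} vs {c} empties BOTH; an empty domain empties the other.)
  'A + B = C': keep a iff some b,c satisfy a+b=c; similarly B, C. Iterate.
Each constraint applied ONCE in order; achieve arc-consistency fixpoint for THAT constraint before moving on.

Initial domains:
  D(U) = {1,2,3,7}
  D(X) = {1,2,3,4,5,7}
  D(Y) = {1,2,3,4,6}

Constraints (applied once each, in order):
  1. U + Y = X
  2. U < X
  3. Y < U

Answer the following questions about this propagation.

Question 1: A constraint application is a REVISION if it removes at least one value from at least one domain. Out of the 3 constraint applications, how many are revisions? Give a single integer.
Answer: 2

Derivation:
Constraint 1 (U + Y = X) on D(U)={1,2,3,7} D(Y)={1,2,3,4,6} D(X)={1,2,3,4,5,7}: U {1,2,3,7}->{1,2,3}; X {1,2,3,4,5,7}->{2,3,4,5,7} => REVISION
Constraint 2 (U < X) on D(U)={1,2,3} D(X)={2,3,4,5,7}: no change => not a revision
Constraint 3 (Y < U) on D(Y)={1,2,3,4,6} D(U)={1,2,3}: Y {1,2,3,4,6}->{1,2}; U {1,2,3}->{2,3} => REVISION
Total revisions = 2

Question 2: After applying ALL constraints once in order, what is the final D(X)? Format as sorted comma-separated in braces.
Constraint 1 (U + Y = X) on D(U)={1,2,3,7} D(Y)={1,2,3,4,6} D(X)={1,2,3,4,5,7}: U {1,2,3,7}->{1,2,3}; X {1,2,3,4,5,7}->{2,3,4,5,7}
Constraint 2 (U < X) on D(U)={1,2,3} D(X)={2,3,4,5,7}: no change
Constraint 3 (Y < U) on D(Y)={1,2,3,4,6} D(U)={1,2,3}: Y {1,2,3,4,6}->{1,2}; U {1,2,3}->{2,3}
So after all 3 constraints: D(X) = {2,3,4,5,7}

Answer: {2,3,4,5,7}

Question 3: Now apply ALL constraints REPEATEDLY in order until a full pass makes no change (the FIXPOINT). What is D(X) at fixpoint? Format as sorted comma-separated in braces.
pass 0 (initial): D(X)={1,2,3,4,5,7}
pass 1: U {1,2,3,7}->{2,3}; X {1,2,3,4,5,7}->{2,3,4,5,7}; Y {1,2,3,4,6}->{1,2}
pass 2: X {2,3,4,5,7}->{3,4,5}
pass 3: no change
Fixpoint after 3 passes: D(X) = {3,4,5}

Answer: {3,4,5}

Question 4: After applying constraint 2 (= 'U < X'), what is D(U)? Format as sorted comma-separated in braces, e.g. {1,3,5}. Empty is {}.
Answer: {1,2,3}

Derivation:
Constraint 1 (U + Y = X) on D(U)={1,2,3,7} D(Y)={1,2,3,4,6} D(X)={1,2,3,4,5,7}: U {1,2,3,7}->{1,2,3}; X {1,2,3,4,5,7}->{2,3,4,5,7}
Constraint 2 (U < X) on D(U)={1,2,3} D(X)={2,3,4,5,7}: no change
So after constraint 2: D(U) = {1,2,3}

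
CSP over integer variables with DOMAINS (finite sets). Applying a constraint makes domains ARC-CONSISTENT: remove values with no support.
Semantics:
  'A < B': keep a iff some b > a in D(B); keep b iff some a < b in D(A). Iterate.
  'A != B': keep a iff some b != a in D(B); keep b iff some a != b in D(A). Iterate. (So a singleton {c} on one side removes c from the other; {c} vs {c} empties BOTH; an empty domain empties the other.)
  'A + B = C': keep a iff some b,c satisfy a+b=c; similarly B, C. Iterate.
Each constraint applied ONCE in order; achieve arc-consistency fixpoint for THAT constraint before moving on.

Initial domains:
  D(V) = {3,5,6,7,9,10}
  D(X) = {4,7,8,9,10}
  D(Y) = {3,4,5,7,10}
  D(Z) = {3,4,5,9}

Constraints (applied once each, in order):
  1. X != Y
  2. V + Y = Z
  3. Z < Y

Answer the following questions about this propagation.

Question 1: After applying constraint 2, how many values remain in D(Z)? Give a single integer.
Constraint 1 (X != Y) on D(X)={4,7,8,9,10} D(Y)={3,4,5,7,10}: no change
Constraint 2 (V + Y = Z) on D(V)={3,5,6,7,9,10} D(Y)={3,4,5,7,10} D(Z)={3,4,5,9}: V {3,5,6,7,9,10}->{5,6}; Y {3,4,5,7,10}->{3,4}; Z {3,4,5,9}->{9}
So after constraint 2: D(Z)={9}, size = 1

Answer: 1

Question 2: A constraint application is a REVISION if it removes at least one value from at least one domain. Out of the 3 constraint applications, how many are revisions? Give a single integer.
Constraint 1 (X != Y) on D(X)={4,7,8,9,10} D(Y)={3,4,5,7,10}: no change => not a revision
Constraint 2 (V + Y = Z) on D(V)={3,5,6,7,9,10} D(Y)={3,4,5,7,10} D(Z)={3,4,5,9}: V {3,5,6,7,9,10}->{5,6}; Y {3,4,5,7,10}->{3,4}; Z {3,4,5,9}->{9} => REVISION
Constraint 3 (Z < Y) on D(Z)={9} D(Y)={3,4}: Z {9}->{}; Y {3,4}->{} => REVISION
Total revisions = 2

Answer: 2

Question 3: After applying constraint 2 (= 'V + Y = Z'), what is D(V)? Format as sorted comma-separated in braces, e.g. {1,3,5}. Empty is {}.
Answer: {5,6}

Derivation:
Constraint 1 (X != Y) on D(X)={4,7,8,9,10} D(Y)={3,4,5,7,10}: no change
Constraint 2 (V + Y = Z) on D(V)={3,5,6,7,9,10} D(Y)={3,4,5,7,10} D(Z)={3,4,5,9}: V {3,5,6,7,9,10}->{5,6}; Y {3,4,5,7,10}->{3,4}; Z {3,4,5,9}->{9}
So after constraint 2: D(V) = {5,6}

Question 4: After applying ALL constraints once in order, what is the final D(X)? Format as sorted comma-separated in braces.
Constraint 1 (X != Y) on D(X)={4,7,8,9,10} D(Y)={3,4,5,7,10}: no change
Constraint 2 (V + Y = Z) on D(V)={3,5,6,7,9,10} D(Y)={3,4,5,7,10} D(Z)={3,4,5,9}: V {3,5,6,7,9,10}->{5,6}; Y {3,4,5,7,10}->{3,4}; Z {3,4,5,9}->{9}
Constraint 3 (Z < Y) on D(Z)={9} D(Y)={3,4}: Z {9}->{}; Y {3,4}->{}
So after all 3 constraints: D(X) = {4,7,8,9,10}

Answer: {4,7,8,9,10}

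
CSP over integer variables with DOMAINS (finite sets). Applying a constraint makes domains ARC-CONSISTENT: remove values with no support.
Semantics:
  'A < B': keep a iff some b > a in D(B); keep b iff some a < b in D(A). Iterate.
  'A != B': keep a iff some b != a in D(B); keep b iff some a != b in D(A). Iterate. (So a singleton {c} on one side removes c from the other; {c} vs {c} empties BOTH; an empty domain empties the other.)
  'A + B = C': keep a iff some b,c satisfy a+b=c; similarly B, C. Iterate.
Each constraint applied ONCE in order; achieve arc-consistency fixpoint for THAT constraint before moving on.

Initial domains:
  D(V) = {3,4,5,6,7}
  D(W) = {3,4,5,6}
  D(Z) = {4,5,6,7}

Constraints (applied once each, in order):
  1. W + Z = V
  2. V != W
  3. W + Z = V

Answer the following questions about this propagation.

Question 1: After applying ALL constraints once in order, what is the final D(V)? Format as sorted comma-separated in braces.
Constraint 1 (W + Z = V) on D(W)={3,4,5,6} D(Z)={4,5,6,7} D(V)={3,4,5,6,7}: W {3,4,5,6}->{3}; Z {4,5,6,7}->{4}; V {3,4,5,6,7}->{7}
Constraint 2 (V != W) on D(V)={7} D(W)={3}: no change
Constraint 3 (W + Z = V) on D(W)={3} D(Z)={4} D(V)={7}: no change
So after all 3 constraints: D(V) = {7}

Answer: {7}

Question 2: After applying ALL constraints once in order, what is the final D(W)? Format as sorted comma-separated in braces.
Answer: {3}

Derivation:
Constraint 1 (W + Z = V) on D(W)={3,4,5,6} D(Z)={4,5,6,7} D(V)={3,4,5,6,7}: W {3,4,5,6}->{3}; Z {4,5,6,7}->{4}; V {3,4,5,6,7}->{7}
Constraint 2 (V != W) on D(V)={7} D(W)={3}: no change
Constraint 3 (W + Z = V) on D(W)={3} D(Z)={4} D(V)={7}: no change
So after all 3 constraints: D(W) = {3}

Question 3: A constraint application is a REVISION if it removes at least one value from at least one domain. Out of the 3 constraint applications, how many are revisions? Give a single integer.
Answer: 1

Derivation:
Constraint 1 (W + Z = V) on D(W)={3,4,5,6} D(Z)={4,5,6,7} D(V)={3,4,5,6,7}: W {3,4,5,6}->{3}; Z {4,5,6,7}->{4}; V {3,4,5,6,7}->{7} => REVISION
Constraint 2 (V != W) on D(V)={7} D(W)={3}: no change => not a revision
Constraint 3 (W + Z = V) on D(W)={3} D(Z)={4} D(V)={7}: no change => not a revision
Total revisions = 1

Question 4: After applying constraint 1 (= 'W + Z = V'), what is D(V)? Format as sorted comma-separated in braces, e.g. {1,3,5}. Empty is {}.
Constraint 1 (W + Z = V) on D(W)={3,4,5,6} D(Z)={4,5,6,7} D(V)={3,4,5,6,7}: W {3,4,5,6}->{3}; Z {4,5,6,7}->{4}; V {3,4,5,6,7}->{7}
So after constraint 1: D(V) = {7}

Answer: {7}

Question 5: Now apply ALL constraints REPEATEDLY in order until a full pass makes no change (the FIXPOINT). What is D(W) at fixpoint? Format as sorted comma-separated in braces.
pass 0 (initial): D(W)={3,4,5,6}
pass 1: V {3,4,5,6,7}->{7}; W {3,4,5,6}->{3}; Z {4,5,6,7}->{4}
pass 2: no change
Fixpoint after 2 passes: D(W) = {3}

Answer: {3}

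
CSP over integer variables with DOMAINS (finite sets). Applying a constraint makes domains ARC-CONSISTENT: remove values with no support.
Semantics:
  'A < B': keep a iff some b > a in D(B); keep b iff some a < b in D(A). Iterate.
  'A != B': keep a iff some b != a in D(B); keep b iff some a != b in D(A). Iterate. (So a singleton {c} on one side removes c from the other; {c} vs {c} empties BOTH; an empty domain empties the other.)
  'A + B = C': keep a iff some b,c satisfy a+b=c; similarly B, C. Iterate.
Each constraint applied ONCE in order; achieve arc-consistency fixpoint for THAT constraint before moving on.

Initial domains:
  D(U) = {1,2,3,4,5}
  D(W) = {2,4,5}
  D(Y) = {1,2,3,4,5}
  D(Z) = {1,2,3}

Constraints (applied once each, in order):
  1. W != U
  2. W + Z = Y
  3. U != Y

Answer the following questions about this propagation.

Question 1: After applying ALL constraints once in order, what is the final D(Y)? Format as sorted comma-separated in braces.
Answer: {3,4,5}

Derivation:
Constraint 1 (W != U) on D(W)={2,4,5} D(U)={1,2,3,4,5}: no change
Constraint 2 (W + Z = Y) on D(W)={2,4,5} D(Z)={1,2,3} D(Y)={1,2,3,4,5}: W {2,4,5}->{2,4}; Y {1,2,3,4,5}->{3,4,5}
Constraint 3 (U != Y) on D(U)={1,2,3,4,5} D(Y)={3,4,5}: no change
So after all 3 constraints: D(Y) = {3,4,5}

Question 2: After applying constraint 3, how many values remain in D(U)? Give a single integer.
Answer: 5

Derivation:
Constraint 1 (W != U) on D(W)={2,4,5} D(U)={1,2,3,4,5}: no change
Constraint 2 (W + Z = Y) on D(W)={2,4,5} D(Z)={1,2,3} D(Y)={1,2,3,4,5}: W {2,4,5}->{2,4}; Y {1,2,3,4,5}->{3,4,5}
Constraint 3 (U != Y) on D(U)={1,2,3,4,5} D(Y)={3,4,5}: no change
So after constraint 3: D(U)={1,2,3,4,5}, size = 5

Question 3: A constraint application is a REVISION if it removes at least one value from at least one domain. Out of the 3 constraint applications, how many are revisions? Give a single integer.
Answer: 1

Derivation:
Constraint 1 (W != U) on D(W)={2,4,5} D(U)={1,2,3,4,5}: no change => not a revision
Constraint 2 (W + Z = Y) on D(W)={2,4,5} D(Z)={1,2,3} D(Y)={1,2,3,4,5}: W {2,4,5}->{2,4}; Y {1,2,3,4,5}->{3,4,5} => REVISION
Constraint 3 (U != Y) on D(U)={1,2,3,4,5} D(Y)={3,4,5}: no change => not a revision
Total revisions = 1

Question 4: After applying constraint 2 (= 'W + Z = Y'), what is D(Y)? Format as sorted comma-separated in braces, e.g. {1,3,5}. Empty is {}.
Answer: {3,4,5}

Derivation:
Constraint 1 (W != U) on D(W)={2,4,5} D(U)={1,2,3,4,5}: no change
Constraint 2 (W + Z = Y) on D(W)={2,4,5} D(Z)={1,2,3} D(Y)={1,2,3,4,5}: W {2,4,5}->{2,4}; Y {1,2,3,4,5}->{3,4,5}
So after constraint 2: D(Y) = {3,4,5}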